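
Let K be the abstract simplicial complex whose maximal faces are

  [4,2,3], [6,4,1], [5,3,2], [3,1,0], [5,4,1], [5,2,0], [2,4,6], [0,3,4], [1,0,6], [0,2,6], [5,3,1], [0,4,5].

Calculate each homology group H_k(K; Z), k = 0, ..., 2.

H_0 ≅ Z,  H_1 ≅ Z_2,  H_2 = 0.

K has 7 vertices, 18 edges, 12 triangles.
rank ∂_0 = 0, rank ∂_1 = 6 ⇒ b_0 = 7 − 0 − 6 = 1; all invariant factors of ∂_1 are 1 so no torsion. So H_0 = Z.
rank ∂_1 = 6, rank ∂_2 = 12 ⇒ b_1 = 18 − 6 − 12 = 0; ∂_2 has invariant factor(s) [2] giving torsion. So H_1 = Z_2.
rank ∂_2 = 12, rank ∂_3 = 0 ⇒ b_2 = 12 − 12 − 0 = 0. So H_2 = 0.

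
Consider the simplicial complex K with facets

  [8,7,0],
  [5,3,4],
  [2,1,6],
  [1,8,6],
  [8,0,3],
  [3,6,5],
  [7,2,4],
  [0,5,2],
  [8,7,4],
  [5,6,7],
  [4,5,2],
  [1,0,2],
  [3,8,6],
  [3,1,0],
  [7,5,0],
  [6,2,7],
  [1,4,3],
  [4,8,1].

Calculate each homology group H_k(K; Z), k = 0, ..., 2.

H_0 = Z,  H_1 = Z ⊕ Z/2,  H_2 = 0.

We work with the vertex ordering 0 < 1 < 2 < 3 < 4 < 5 < 6 < 7 < 8. The simplices of K, each written with vertices in increasing order, are:

  0-simplices (9): [0], [1], [2], [3], [4], [5], [6], [7], [8]
  1-simplices (27): (27 of them)
  2-simplices (18): [0,1,2], [0,1,3], [0,2,5], [0,3,8], [0,5,7], [0,7,8], [1,2,6], [1,3,4], [1,4,8], [1,6,8], [2,4,5], [2,4,7], [2,6,7], [3,4,5], [3,5,6], [3,6,8], [4,7,8], [5,6,7]

giving chain groups C_0 ≅ Z^9, C_1 ≅ Z^27, C_2 ≅ Z^18.

∂_1: C_1 → C_0 sends each edge [p,q] (with p < q) to q − p. For instance
  ∂[4,5] = [5] − [4].
The resulting 9×27 matrix has rank 8, and its Smith normal form has invariant factors (1,1,1,1,1,1,1,1).

The boundary map ∂_2: C_2 → C_1 maps a triangle to the signed sum of its edges. For instance
  ∂[2,6,7] = [6,7] − [2,7] + [2,6],
  ∂[1,3,4] = [3,4] − [1,4] + [1,3].
As a 27×18 matrix over Z this has rank 18, with invariant factors (1,1,1,1,1,1,1,1,1,1,1,1,1,1,1,1,1,2).

Reading off H_k = ker ∂_k / im ∂_{k+1}:

  H_0: rank C_0 − rank ∂_1 = 9 − 8 = 1, and the invariant factors of ∂_1 are all 1, so H_0 ≅ Z.
  H_1: rank ker ∂_1 − rank ∂_2 = (27 − 8) − 18 = 1, and ∂_2 has invariant factor 2 > 1, so H_1 ≅ Z ⊕ Z/2.
  H_2: rank ker ∂_2 − rank ∂_3 = (18 − 18) − 0 = 0, and there is no ∂_3, so H_2 ≅ 0.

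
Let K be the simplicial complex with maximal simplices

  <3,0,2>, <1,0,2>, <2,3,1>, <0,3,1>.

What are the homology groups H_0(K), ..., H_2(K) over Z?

Take the total order 0 < 1 < 2 < 3 on the vertex set. Then K (dimension 2) consists of the simplices:

  0-simplices (4): [0], [1], [2], [3]
  1-simplices (6): [0,1], [0,2], [0,3], [1,2], [1,3], [2,3]
  2-simplices (4): [0,1,2], [0,1,3], [0,2,3], [1,2,3]

giving chain groups C_0 ≅ Z^4, C_1 ≅ Z^6, C_2 ≅ Z^4.

Boundary ∂_1: C_1 → C_0 is given by ∂[p,q] = [q] − [p].
The resulting 4×6 matrix has rank 3, and its Smith normal form has invariant factors (1,1,1).

∂_2: C_2 → C_1 sends each 2-simplex [p,q,r] to [q,r] − [p,r] + [p,q]. For instance
  ∂[0,1,3] = [1,3] − [0,3] + [0,1],
  ∂[0,2,3] = [2,3] − [0,3] + [0,2].
This gives a 6×4 integer matrix of rank 3; reducing to Smith normal form yields diagonal entries (1,1,1).

From H_k ≅ ker(∂_k) / im(∂_{k+1}) we obtain:

  H_0: rank C_0 − rank ∂_1 = 4 − 3 = 1, and the invariant factors of ∂_1 are all 1, so H_0 ≅ Z.
  H_1: rank ker ∂_1 − rank ∂_2 = (6 − 3) − 3 = 0, and the invariant factors of ∂_2 are all 1, so H_1 ≅ 0.
  H_2: rank ker ∂_2 − rank ∂_3 = (4 − 3) − 0 = 1, and there is no ∂_3, so H_2 ≅ Z.

(K is a triangulation of the 2-sphere S^2.)

H_0 ≅ Z,  H_1 = 0,  H_2 ≅ Z.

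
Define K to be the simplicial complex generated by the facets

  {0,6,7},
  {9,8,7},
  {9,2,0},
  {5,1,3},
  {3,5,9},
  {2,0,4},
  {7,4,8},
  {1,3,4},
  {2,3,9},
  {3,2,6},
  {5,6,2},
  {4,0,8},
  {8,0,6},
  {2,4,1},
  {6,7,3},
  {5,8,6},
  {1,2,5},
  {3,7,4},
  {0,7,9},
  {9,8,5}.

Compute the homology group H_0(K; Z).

We work with the vertex ordering 0 < 1 < 2 < 3 < 4 < 5 < 6 < 7 < 8 < 9. The simplices of K, each written with vertices in increasing order, are:

  0-simplices (10): [0], [1], [2], [3], [4], [5], [6], [7], [8], [9]
  1-simplices (30): (30 of them)
  2-simplices (20): (20 of them)

Hence C_0 ≅ Z^10, C_1 ≅ Z^30, C_2 ≅ Z^20.

∂_1: C_1 → C_0 sends each edge [p,q] (with p < q) to q − p.
This gives a 10×30 integer matrix of rank 9; reducing to Smith normal form yields diagonal entries (1,1,1,1,1,1,1,1,1).

The boundary map ∂_2: C_2 → C_1 maps a triangle to the signed sum of its edges. For instance
  ∂[7,8,9] = [8,9] − [7,9] + [7,8],
  ∂[3,5,9] = [5,9] − [3,9] + [3,5].
The resulting 30×20 matrix has rank 20, and its Smith normal form has invariant factors (1,1,1,1,1,1,1,1,1,1,1,1,1,1,1,1,1,1,1,2).

Now H_k = ker ∂_k / im ∂_{k+1}, so:

  H_0: rank C_0 − rank ∂_1 = 10 − 9 = 1, and the invariant factors of ∂_1 are all 1, so H_0 = Z.

H_0 = Z.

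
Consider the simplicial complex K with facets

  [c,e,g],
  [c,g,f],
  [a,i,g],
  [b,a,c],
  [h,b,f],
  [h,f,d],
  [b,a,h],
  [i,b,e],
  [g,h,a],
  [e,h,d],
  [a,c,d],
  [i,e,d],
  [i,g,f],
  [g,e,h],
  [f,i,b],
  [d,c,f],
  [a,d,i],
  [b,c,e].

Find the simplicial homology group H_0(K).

Take the total order a < b < c < d < e < f < g < h < i on the vertex set. Then K (dimension 2) consists of the simplices:

  0-simplices (9): a, b, c, d, e, f, g, h, i
  1-simplices (27): ab, ac, ad, ag, ah, ai, bc, be, bf, bh, bi, cd, ce, cf, cg, de, df, dh, di, eg, eh, ei, fg, fh, fi, gh, gi
  2-simplices (18): abc, abh, acd, adi, agh, agi, bce, bei, bfh, bfi, cdf, ceg, cfg, deh, dei, dfh, egh, fgi

giving chain groups C_0 ≅ Z^9, C_1 ≅ Z^27, C_2 ≅ Z^18.

∂_1: C_1 → C_0 maps an edge to its endpoints' difference, ∂[p,q] = q − p. For instance
  ∂ab = b − a.
The 9×27 boundary matrix has rank 8 and Smith normal form diag(1,1,1,1,1,1,1,1).

∂_2: C_2 → C_1 sends each 2-simplex [p,q,r] to [q,r] − [p,r] + [p,q]. For instance
  ∂acd = cd − ad + ac,
  ∂bei = ei − bi + be.
This gives a 27×18 integer matrix of rank 17; reducing to Smith normal form yields diagonal entries (1,1,1,1,1,1,1,1,1,1,1,1,1,1,1,1,1).

Reading off H_k = ker ∂_k / im ∂_{k+1}:

  H_0: rank C_0 − rank ∂_1 = 9 − 8 = 1, and the invariant factors of ∂_1 are all 1, so H_0 = Z.

H_0 ≅ Z.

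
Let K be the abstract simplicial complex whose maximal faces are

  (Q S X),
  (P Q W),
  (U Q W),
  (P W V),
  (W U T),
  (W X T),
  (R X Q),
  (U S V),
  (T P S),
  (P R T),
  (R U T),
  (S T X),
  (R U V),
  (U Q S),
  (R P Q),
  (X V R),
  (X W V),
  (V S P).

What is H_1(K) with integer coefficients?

H_1 ≅ Z^2.

K has 9 vertices, 27 edges, 18 triangles.
rank ∂_1 = 8, rank ∂_2 = 17 ⇒ b_1 = 27 − 8 − 17 = 2; all invariant factors of ∂_2 are 1 so no torsion. So H_1 = Z^2.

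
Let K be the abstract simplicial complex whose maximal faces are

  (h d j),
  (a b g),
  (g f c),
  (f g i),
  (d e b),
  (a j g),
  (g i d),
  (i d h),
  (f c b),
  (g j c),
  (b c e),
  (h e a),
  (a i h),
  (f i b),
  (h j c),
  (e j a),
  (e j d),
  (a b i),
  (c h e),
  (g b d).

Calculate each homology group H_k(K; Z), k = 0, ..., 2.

H_0 ≅ Z,  H_1 ≅ Z × Z/2,  H_2 = 0.

Order the vertices as a < b < c < d < e < f < g < h < i < j. Listing each simplex with vertices in this order, K has dimension 2 with simplices:

  0-simplices (10): a, b, c, d, e, f, g, h, i, j
  1-simplices (30): ab, ae, ag, ah, ai, aj, bc, bd, be, bf, bg, bi, ce, cf, cg, ch, cj, de, dg, dh, di, dj, eh, ej, fg, fi, gi, gj, hi, hj
  2-simplices (20): abg, abi, aeh, aej, agj, ahi, bce, bcf, bde, bdg, bfi, ceh, cfg, cgj, chj, dej, dgi, dhi, dhj, fgi

giving chain groups C_0 ≅ Z^10, C_1 ≅ Z^30, C_2 ≅ Z^20.

Boundary ∂_1: C_1 → C_0 maps an edge to its endpoints' difference, ∂[p,q] = q − p. For instance
  ∂ce = e − c.
The resulting 10×30 matrix has rank 9, and its Smith normal form has invariant factors (1,1,1,1,1,1,1,1,1).

The boundary map ∂_2: C_2 → C_1 sends each 2-simplex [p,q,r] to [q,r] − [p,r] + [p,q]. For instance
  ∂bcf = cf − bf + bc,
  ∂abg = bg − ag + ab.
As a 30×20 matrix over Z this has rank 20, with invariant factors (1,1,1,1,1,1,1,1,1,1,1,1,1,1,1,1,1,1,1,2).

Computing H_k = (kernel of ∂_k) / (image of ∂_{k+1}):

  H_0: rank C_0 − rank ∂_1 = 10 − 9 = 1, and the invariant factors of ∂_1 are all 1, so H_0 = Z.
  H_1: rank ker ∂_1 − rank ∂_2 = (30 − 9) − 20 = 1, and ∂_2 has invariant factor 2 > 1, so H_1 = Z × Z/2.
  H_2: rank ker ∂_2 − rank ∂_3 = (20 − 20) − 0 = 0, and there is no ∂_3, so H_2 = 0.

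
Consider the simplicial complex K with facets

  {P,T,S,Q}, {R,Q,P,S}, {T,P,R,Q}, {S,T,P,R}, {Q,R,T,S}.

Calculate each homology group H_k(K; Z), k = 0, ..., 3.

Fix the vertex order P < Q < R < S < T and write every simplex with vertices in increasing order. Then dim K = 3 and the simplices of K are:

  0-simplices (5): P, Q, R, S, T
  1-simplices (10): PQ, PR, PS, PT, QR, QS, QT, RS, RT, ST
  2-simplices (10): PQR, PQS, PQT, PRS, PRT, PST, QRS, QRT, QST, RST
  3-simplices (5): PQRS, PQRT, PQST, PRST, QRST

giving chain groups C_0 ≅ Z^5, C_1 ≅ Z^10, C_2 ≅ Z^10, C_3 ≅ Z^5.

The boundary map ∂_1: C_1 → C_0 is given by ∂[p,q] = [q] − [p].
The 5×10 boundary matrix has rank 4 and Smith normal form diag(1,1,1,1).

The boundary map ∂_2: C_2 → C_1 maps a triangle to the signed sum of its edges. For instance
  ∂QST = ST − QT + QS,
  ∂PQT = QT − PT + PQ.
The 10×10 boundary matrix has rank 6 and Smith normal form diag(1,1,1,1,1,1).

Boundary ∂_3: C_3 → C_2 sends each 3-simplex σ to the alternating sum Σ_i (−1)^i (σ with its i-th vertex removed). For instance
  ∂PRST = RST − PST + PRT − PRS,
  ∂PQRS = QRS − PRS + PQS − PQR.
As a 10×5 matrix over Z this has rank 4, with invariant factors (1,1,1,1).

Reading off H_k = ker ∂_k / im ∂_{k+1}:

  H_0: rank C_0 − rank ∂_1 = 5 − 4 = 1, and the invariant factors of ∂_1 are all 1, so H_0 ≅ Z.
  H_1: rank ker ∂_1 − rank ∂_2 = (10 − 4) − 6 = 0, and the invariant factors of ∂_2 are all 1, so H_1 ≅ 0.
  H_2: rank ker ∂_2 − rank ∂_3 = (10 − 6) − 4 = 0, and the invariant factors of ∂_3 are all 1, so H_2 ≅ 0.
  H_3: rank ker ∂_3 − rank ∂_4 = (5 − 4) − 0 = 1, and there is no ∂_4, so H_3 ≅ Z.

(K is a triangulation of the 3-sphere S^3.)

H_0 ≅ Z,  H_1 = 0,  H_2 = 0,  H_3 ≅ Z.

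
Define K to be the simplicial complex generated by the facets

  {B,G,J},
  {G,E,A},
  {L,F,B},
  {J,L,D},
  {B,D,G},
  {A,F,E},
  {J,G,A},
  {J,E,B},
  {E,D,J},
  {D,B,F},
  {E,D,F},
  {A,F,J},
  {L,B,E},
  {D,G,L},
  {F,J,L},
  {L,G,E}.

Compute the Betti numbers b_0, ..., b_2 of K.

b_0 = 1, b_1 = 2, b_2 = 1.

Fix the vertex order A < B < D < E < F < G < J < L and write every simplex with vertices in increasing order. Then dim K = 2 and the simplices of K are:

  0-simplices (8): A, B, D, E, F, G, J, L
  1-simplices (24): AE, AF, AG, AJ, BD, BE, BF, BG, BJ, BL, DE, DF, DG, DJ, DL, EF, EG, EJ, EL, FJ, FL, GJ, GL, JL
  2-simplices (16): AEF, AEG, AFJ, AGJ, BDF, BDG, BEJ, BEL, BFL, BGJ, DEF, DEJ, DGL, DJL, EGL, FJL

giving chain groups C_0 ≅ Z^8, C_1 ≅ Z^24, C_2 ≅ Z^16.

∂_1: C_1 → C_0 sends each edge [p,q] (with p < q) to q − p.
The resulting 8×24 matrix has rank 7, and its Smith normal form has invariant factors (1,1,1,1,1,1,1).

∂_2: C_2 → C_1 maps a triangle to the signed sum of its edges. For instance
  ∂AGJ = GJ − AJ + AG,
  ∂BGJ = GJ − BJ + BG.
This gives a 24×16 integer matrix of rank 15; reducing to Smith normal form yields diagonal entries (1,1,1,1,1,1,1,1,1,1,1,1,1,1,1).

Computing H_k = (kernel of ∂_k) / (image of ∂_{k+1}):

  H_0: rank C_0 − rank ∂_1 = 8 − 7 = 1, and the invariant factors of ∂_1 are all 1, so H_0 ≅ Z.
  H_1: rank ker ∂_1 − rank ∂_2 = (24 − 7) − 15 = 2, and the invariant factors of ∂_2 are all 1, so H_1 ≅ Z^2.
  H_2: rank ker ∂_2 − rank ∂_3 = (16 − 15) − 0 = 1, and there is no ∂_3, so H_2 ≅ Z.

(K is a triangulation of the torus T^2.)

Hence the Betti numbers are b_0 = 1, b_1 = 2, b_2 = 1.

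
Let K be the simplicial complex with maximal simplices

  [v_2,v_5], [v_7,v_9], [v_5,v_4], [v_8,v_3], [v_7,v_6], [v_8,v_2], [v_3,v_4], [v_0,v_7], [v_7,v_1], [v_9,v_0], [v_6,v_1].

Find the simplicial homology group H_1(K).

K has 10 vertices, 11 edges.
rank ∂_1 = 8, rank ∂_2 = 0 ⇒ b_1 = 11 − 8 − 0 = 3. So H_1 ≅ Z^3.

H_1 ≅ Z^3.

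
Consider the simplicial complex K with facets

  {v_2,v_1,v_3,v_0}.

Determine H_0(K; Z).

H_0 ≅ Z.

We work with the vertex ordering v_0 < v_1 < v_2 < v_3. The simplices of K, each written with vertices in increasing order, are:

  0-simplices (4): [v_0], [v_1], [v_2], [v_3]
  1-simplices (6): [v_0,v_1], [v_0,v_2], [v_0,v_3], [v_1,v_2], [v_1,v_3], [v_2,v_3]
  2-simplices (4): [v_0,v_1,v_2], [v_0,v_1,v_3], [v_0,v_2,v_3], [v_1,v_2,v_3]
  3-simplices (1): [v_0,v_1,v_2,v_3]

so the chain groups are C_0 ≅ Z^4, C_1 ≅ Z^6, C_2 ≅ Z^4, C_3 ≅ Z^1.

∂_1: C_1 → C_0 maps an edge to its endpoints' difference, ∂[p,q] = q − p.
The resulting 4×6 matrix has rank 3, and its Smith normal form has invariant factors (1,1,1).

∂_2: C_2 → C_1 maps a triangle to the signed sum of its edges. For instance
  ∂[v_1,v_2,v_3] = [v_2,v_3] − [v_1,v_3] + [v_1,v_2],
  ∂[v_0,v_2,v_3] = [v_2,v_3] − [v_0,v_3] + [v_0,v_2].
The resulting 6×4 matrix has rank 3, and its Smith normal form has invariant factors (1,1,1).

∂_3: C_3 → C_2 sends each 3-simplex σ to the alternating sum Σ_i (−1)^i (σ with its i-th vertex removed). For instance
  ∂[v_0,v_1,v_2,v_3] = [v_1,v_2,v_3] − [v_0,v_2,v_3] + [v_0,v_1,v_3] − [v_0,v_1,v_2].
This gives a 4×1 integer matrix of rank 1; reducing to Smith normal form yields diagonal entries (1).

From H_k ≅ ker(∂_k) / im(∂_{k+1}) we obtain:

  H_0: rank C_0 − rank ∂_1 = 4 − 3 = 1, and the invariant factors of ∂_1 are all 1, so H_0 ≅ Z.

(K is a triangulation of the 3-simplex.)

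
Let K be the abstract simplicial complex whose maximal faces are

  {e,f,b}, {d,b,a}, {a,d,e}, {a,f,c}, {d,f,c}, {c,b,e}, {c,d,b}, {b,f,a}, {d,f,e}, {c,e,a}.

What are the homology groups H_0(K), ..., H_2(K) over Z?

Take the total order a < b < c < d < e < f on the vertex set. Then K (dimension 2) consists of the simplices:

  0-simplices (6): a, b, c, d, e, f
  1-simplices (15): ab, ac, ad, ae, af, bc, bd, be, bf, cd, ce, cf, de, df, ef
  2-simplices (10): abd, abf, ace, acf, ade, bcd, bce, bef, cdf, def

Hence C_0 ≅ Z^6, C_1 ≅ Z^15, C_2 ≅ Z^10.

∂_1: C_1 → C_0 is given by ∂[p,q] = [q] − [p]. For instance
  ∂ce = e − c.
The 6×15 boundary matrix has rank 5 and Smith normal form diag(1,1,1,1,1).

The boundary map ∂_2: C_2 → C_1 maps a triangle to the signed sum of its edges. For instance
  ∂cdf = df − cf + cd,
  ∂acf = cf − af + ac.
The resulting 15×10 matrix has rank 10, and its Smith normal form has invariant factors (1,1,1,1,1,1,1,1,1,2).

Computing H_k = (kernel of ∂_k) / (image of ∂_{k+1}):

  H_0: rank C_0 − rank ∂_1 = 6 − 5 = 1, and the invariant factors of ∂_1 are all 1, so H_0 = Z.
  H_1: rank ker ∂_1 − rank ∂_2 = (15 − 5) − 10 = 0, and ∂_2 has invariant factor 2 > 1, so H_1 = Z/2.
  H_2: rank ker ∂_2 − rank ∂_3 = (10 − 10) − 0 = 0, and there is no ∂_3, so H_2 = 0.

(K is a triangulation of the real projective plane RP^2.)

H_0 ≅ Z,  H_1 ≅ Z/2,  H_2 = 0.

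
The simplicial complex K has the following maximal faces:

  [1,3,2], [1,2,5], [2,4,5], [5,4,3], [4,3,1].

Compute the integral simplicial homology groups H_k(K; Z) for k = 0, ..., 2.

H_0 ≅ Z,  H_1 ≅ Z,  H_2 = 0.

Order the vertices as 1 < 2 < 3 < 4 < 5. Listing each simplex with vertices in this order, K has dimension 2 with simplices:

  0-simplices (5): [1], [2], [3], [4], [5]
  1-simplices (10): [1,2], [1,3], [1,4], [1,5], [2,3], [2,4], [2,5], [3,4], [3,5], [4,5]
  2-simplices (5): [1,2,3], [1,2,5], [1,3,4], [2,4,5], [3,4,5]

Hence C_0 ≅ Z^5, C_1 ≅ Z^10, C_2 ≅ Z^5.

The boundary map ∂_1: C_1 → C_0 sends each edge [p,q] (with p < q) to q − p. For instance
  ∂[3,5] = [5] − [3].
This gives a 5×10 integer matrix of rank 4; reducing to Smith normal form yields diagonal entries (1,1,1,1).

The boundary map ∂_2: C_2 → C_1 acts by ∂[p,q,r] = [q,r] − [p,r] + [p,q]. For instance
  ∂[1,2,5] = [2,5] − [1,5] + [1,2],
  ∂[1,3,4] = [3,4] − [1,4] + [1,3].
This gives a 10×5 integer matrix of rank 5; reducing to Smith normal form yields diagonal entries (1,1,1,1,1).

From H_k ≅ ker(∂_k) / im(∂_{k+1}) we obtain:

  H_0: rank C_0 − rank ∂_1 = 5 − 4 = 1, and the invariant factors of ∂_1 are all 1, so H_0 = Z.
  H_1: rank ker ∂_1 − rank ∂_2 = (10 − 4) − 5 = 1, and the invariant factors of ∂_2 are all 1, so H_1 = Z.
  H_2: rank ker ∂_2 − rank ∂_3 = (5 − 5) − 0 = 0, and there is no ∂_3, so H_2 = 0.

(K is a triangulation of the Möbius band.)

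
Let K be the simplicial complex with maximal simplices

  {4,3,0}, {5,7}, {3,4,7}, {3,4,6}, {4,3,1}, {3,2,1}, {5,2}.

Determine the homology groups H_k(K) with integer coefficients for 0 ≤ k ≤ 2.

H_0 = Z,  H_1 = Z,  H_2 = 0.

Order the vertices as 0 < 1 < 2 < 3 < 4 < 5 < 6 < 7. Listing each simplex with vertices in this order, K has dimension 2 with simplices:

  0-simplices (8): [0], [1], [2], [3], [4], [5], [6], [7]
  1-simplices (13): [0,3], [0,4], [1,2], [1,3], [1,4], [2,3], [2,5], [3,4], [3,6], [3,7], [4,6], [4,7], [5,7]
  2-simplices (5): [0,3,4], [1,2,3], [1,3,4], [3,4,6], [3,4,7]

so the chain groups are C_0 ≅ Z^8, C_1 ≅ Z^13, C_2 ≅ Z^5.

The boundary map ∂_1: C_1 → C_0 maps an edge to its endpoints' difference, ∂[p,q] = q − p. For instance
  ∂[2,5] = [5] − [2].
This gives a 8×13 integer matrix of rank 7; reducing to Smith normal form yields diagonal entries (1,1,1,1,1,1,1).

Boundary ∂_2: C_2 → C_1 maps a triangle to the signed sum of its edges. For instance
  ∂[1,2,3] = [2,3] − [1,3] + [1,2],
  ∂[1,3,4] = [3,4] − [1,4] + [1,3].
The 13×5 boundary matrix has rank 5 and Smith normal form diag(1,1,1,1,1).

Computing H_k = (kernel of ∂_k) / (image of ∂_{k+1}):

  H_0: rank C_0 − rank ∂_1 = 8 − 7 = 1, and the invariant factors of ∂_1 are all 1, so H_0 = Z.
  H_1: rank ker ∂_1 − rank ∂_2 = (13 − 7) − 5 = 1, and the invariant factors of ∂_2 are all 1, so H_1 = Z.
  H_2: rank ker ∂_2 − rank ∂_3 = (5 − 5) − 0 = 0, and there is no ∂_3, so H_2 = 0.

As a check, the Euler characteristic is 8 − 13 + 5 = 0, which agrees with 1 − 1 + 0 = 0.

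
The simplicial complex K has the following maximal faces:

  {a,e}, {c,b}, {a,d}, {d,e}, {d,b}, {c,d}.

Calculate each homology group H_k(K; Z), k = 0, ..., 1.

H_0 = Z,  H_1 = Z^2.

K has 5 vertices, 6 edges.
rank ∂_0 = 0, rank ∂_1 = 4 ⇒ b_0 = 5 − 0 − 4 = 1; all invariant factors of ∂_1 are 1 so no torsion. So H_0 = Z.
rank ∂_1 = 4, rank ∂_2 = 0 ⇒ b_1 = 6 − 4 − 0 = 2. So H_1 = Z^2.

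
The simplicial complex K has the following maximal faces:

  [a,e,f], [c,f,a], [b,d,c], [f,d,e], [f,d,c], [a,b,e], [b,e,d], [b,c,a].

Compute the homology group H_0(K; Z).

Order the vertices as a < b < c < d < e < f. Listing each simplex with vertices in this order, K has dimension 2 with simplices:

  0-simplices (6): a, b, c, d, e, f
  1-simplices (12): ab, ac, ae, af, bc, bd, be, cd, cf, de, df, ef
  2-simplices (8): abc, abe, acf, aef, bcd, bde, cdf, def

so the chain groups are C_0 ≅ Z^6, C_1 ≅ Z^12, C_2 ≅ Z^8.

The boundary map ∂_1: C_1 → C_0 is given by ∂[p,q] = [q] − [p].
The 6×12 boundary matrix has rank 5 and Smith normal form diag(1,1,1,1,1).

Boundary ∂_2: C_2 → C_1 sends each 2-simplex [p,q,r] to [q,r] − [p,r] + [p,q]. For instance
  ∂aef = ef − af + ae,
  ∂bcd = cd − bd + bc.
The 12×8 boundary matrix has rank 7 and Smith normal form diag(1,1,1,1,1,1,1).

Computing H_k = (kernel of ∂_k) / (image of ∂_{k+1}):

  H_0: rank C_0 − rank ∂_1 = 6 − 5 = 1, and the invariant factors of ∂_1 are all 1, so H_0 ≅ Z.

H_0 ≅ Z.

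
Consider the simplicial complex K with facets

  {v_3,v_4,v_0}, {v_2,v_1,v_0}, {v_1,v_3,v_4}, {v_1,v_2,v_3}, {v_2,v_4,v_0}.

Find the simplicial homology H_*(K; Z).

K has 5 vertices, 10 edges, 5 triangles.
rank ∂_0 = 0, rank ∂_1 = 4 ⇒ b_0 = 5 − 0 − 4 = 1; all invariant factors of ∂_1 are 1 so no torsion. So H_0 ≅ Z.
rank ∂_1 = 4, rank ∂_2 = 5 ⇒ b_1 = 10 − 4 − 5 = 1; all invariant factors of ∂_2 are 1 so no torsion. So H_1 ≅ Z.
rank ∂_2 = 5, rank ∂_3 = 0 ⇒ b_2 = 5 − 5 − 0 = 0. So H_2 ≅ 0.

H_0 ≅ Z,  H_1 ≅ Z,  H_2 = 0.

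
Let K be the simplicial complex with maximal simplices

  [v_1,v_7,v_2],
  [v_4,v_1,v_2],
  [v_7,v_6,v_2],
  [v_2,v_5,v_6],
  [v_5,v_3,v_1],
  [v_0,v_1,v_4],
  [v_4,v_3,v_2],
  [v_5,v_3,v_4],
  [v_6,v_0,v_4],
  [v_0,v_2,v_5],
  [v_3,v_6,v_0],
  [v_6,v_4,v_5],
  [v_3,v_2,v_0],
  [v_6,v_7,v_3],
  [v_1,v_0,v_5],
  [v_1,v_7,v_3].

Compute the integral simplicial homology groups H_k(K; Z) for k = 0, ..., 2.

We work with the vertex ordering v_0 < v_1 < v_2 < v_3 < v_4 < v_5 < v_6 < v_7. The simplices of K, each written with vertices in increasing order, are:

  0-simplices (8): [v_0], [v_1], [v_2], [v_3], [v_4], [v_5], [v_6], [v_7]
  1-simplices (24): (24 of them)
  2-simplices (16): (16 of them)

giving chain groups C_0 ≅ Z^8, C_1 ≅ Z^24, C_2 ≅ Z^16.

The boundary map ∂_1: C_1 → C_0 maps an edge to its endpoints' difference, ∂[p,q] = q − p.
As a 8×24 matrix over Z this has rank 7, with invariant factors (1,1,1,1,1,1,1).

Boundary ∂_2: C_2 → C_1 sends each 2-simplex [p,q,r] to [q,r] − [p,r] + [p,q]. For instance
  ∂[v_2,v_5,v_6] = [v_5,v_6] − [v_2,v_6] + [v_2,v_5],
  ∂[v_1,v_3,v_5] = [v_3,v_5] − [v_1,v_5] + [v_1,v_3].
The resulting 24×16 matrix has rank 15, and its Smith normal form has invariant factors (1,1,1,1,1,1,1,1,1,1,1,1,1,1,1).

Now H_k = ker ∂_k / im ∂_{k+1}, so:

  H_0: rank C_0 − rank ∂_1 = 8 − 7 = 1, and the invariant factors of ∂_1 are all 1, so H_0 ≅ Z.
  H_1: rank ker ∂_1 − rank ∂_2 = (24 − 7) − 15 = 2, and the invariant factors of ∂_2 are all 1, so H_1 ≅ Z^2.
  H_2: rank ker ∂_2 − rank ∂_3 = (16 − 15) − 0 = 1, and there is no ∂_3, so H_2 ≅ Z.

H_0 ≅ Z,  H_1 ≅ Z^2,  H_2 ≅ Z.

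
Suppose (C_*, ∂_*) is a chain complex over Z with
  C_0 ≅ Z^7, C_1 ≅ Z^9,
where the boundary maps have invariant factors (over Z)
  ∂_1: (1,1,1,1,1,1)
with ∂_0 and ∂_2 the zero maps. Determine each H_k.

H_0: b_0 = 7 − 0 − 6 = 1; torsion from ∂_1 factors > 1: none. So H_0 = Z.
H_1: b_1 = 9 − 6 − 0 = 3; torsion from ∂_2 factors > 1: none. So H_1 = Z^3.

H_0 = Z,  H_1 = Z^3.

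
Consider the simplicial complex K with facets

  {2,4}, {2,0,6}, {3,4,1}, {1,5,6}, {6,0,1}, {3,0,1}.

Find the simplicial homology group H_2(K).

H_2 ≅ 0.

Fix the vertex order 0 < 1 < 2 < 3 < 4 < 5 < 6 and write every simplex with vertices in increasing order. Then dim K = 2 and the simplices of K are:

  0-simplices (7): [0], [1], [2], [3], [4], [5], [6]
  1-simplices (12): [0,1], [0,2], [0,3], [0,6], [1,3], [1,4], [1,5], [1,6], [2,4], [2,6], [3,4], [5,6]
  2-simplices (5): [0,1,3], [0,1,6], [0,2,6], [1,3,4], [1,5,6]

giving chain groups C_0 ≅ Z^7, C_1 ≅ Z^12, C_2 ≅ Z^5.

∂_1: C_1 → C_0 sends each edge [p,q] (with p < q) to q − p.
The 7×12 boundary matrix has rank 6 and Smith normal form diag(1,1,1,1,1,1).

Boundary ∂_2: C_2 → C_1 sends each 2-simplex [p,q,r] to [q,r] − [p,r] + [p,q]. For instance
  ∂[0,2,6] = [2,6] − [0,6] + [0,2],
  ∂[0,1,3] = [1,3] − [0,3] + [0,1].
As a 12×5 matrix over Z this has rank 5, with invariant factors (1,1,1,1,1).

Computing H_k = (kernel of ∂_k) / (image of ∂_{k+1}):

  H_2: rank ker ∂_2 − rank ∂_3 = (5 − 5) − 0 = 0, and there is no ∂_3, so H_2 = 0.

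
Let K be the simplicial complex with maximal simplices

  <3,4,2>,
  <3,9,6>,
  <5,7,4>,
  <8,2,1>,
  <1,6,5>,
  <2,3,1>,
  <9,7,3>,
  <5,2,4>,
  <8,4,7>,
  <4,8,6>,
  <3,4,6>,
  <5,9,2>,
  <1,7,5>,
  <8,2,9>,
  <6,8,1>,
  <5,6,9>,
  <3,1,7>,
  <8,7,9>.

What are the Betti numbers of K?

b_0 = 1, b_1 = 2, b_2 = 1.

Take the total order 1 < 2 < 3 < 4 < 5 < 6 < 7 < 8 < 9 on the vertex set. Then K (dimension 2) consists of the simplices:

  0-simplices (9): [1], [2], [3], [4], [5], [6], [7], [8], [9]
  1-simplices (27): (27 of them)
  2-simplices (18): [1,2,3], [1,2,8], [1,3,7], [1,5,6], [1,5,7], [1,6,8], [2,3,4], [2,4,5], [2,5,9], [2,8,9], [3,4,6], [3,6,9], [3,7,9], [4,5,7], [4,6,8], [4,7,8], [5,6,9], [7,8,9]

giving chain groups C_0 ≅ Z^9, C_1 ≅ Z^27, C_2 ≅ Z^18.

∂_1: C_1 → C_0 is given by ∂[p,q] = [q] − [p].
This gives a 9×27 integer matrix of rank 8; reducing to Smith normal form yields diagonal entries (1,1,1,1,1,1,1,1).

∂_2: C_2 → C_1 maps a triangle to the signed sum of its edges. For instance
  ∂[1,2,8] = [2,8] − [1,8] + [1,2],
  ∂[4,5,7] = [5,7] − [4,7] + [4,5].
The 27×18 boundary matrix has rank 17 and Smith normal form diag(1,1,1,1,1,1,1,1,1,1,1,1,1,1,1,1,1).

Computing H_k = (kernel of ∂_k) / (image of ∂_{k+1}):

  H_0: rank C_0 − rank ∂_1 = 9 − 8 = 1, and the invariant factors of ∂_1 are all 1, so H_0 ≅ Z.
  H_1: rank ker ∂_1 − rank ∂_2 = (27 − 8) − 17 = 2, and the invariant factors of ∂_2 are all 1, so H_1 ≅ Z^2.
  H_2: rank ker ∂_2 − rank ∂_3 = (18 − 17) − 0 = 1, and there is no ∂_3, so H_2 ≅ Z.

As a check, the Euler characteristic is 9 − 27 + 18 = 0, which agrees with 1 − 2 + 1 = 0.

Hence the Betti numbers are b_0 = 1, b_1 = 2, b_2 = 1.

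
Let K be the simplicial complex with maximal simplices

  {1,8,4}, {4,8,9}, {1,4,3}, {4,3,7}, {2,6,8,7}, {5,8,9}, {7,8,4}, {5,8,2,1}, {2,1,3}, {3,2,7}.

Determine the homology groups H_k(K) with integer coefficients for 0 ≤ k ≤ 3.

We work with the vertex ordering 1 < 2 < 3 < 4 < 5 < 6 < 7 < 8 < 9. The simplices of K, each written with vertices in increasing order, are:

  0-simplices (9): [1], [2], [3], [4], [5], [6], [7], [8], [9]
  1-simplices (21): [1,2], [1,3], [1,4], [1,5], [1,8], [2,3], [2,5], [2,6], [2,7], [2,8], [3,4], [3,7], [4,7], [4,8], [4,9], [5,8], [5,9], [6,7], [6,8], [7,8], [8,9]
  2-simplices (16): [1,2,3], [1,2,5], [1,2,8], [1,3,4], [1,4,8], [1,5,8], [2,3,7], [2,5,8], [2,6,7], [2,6,8], [2,7,8], [3,4,7], [4,7,8], [4,8,9], [5,8,9], [6,7,8]
  3-simplices (2): [1,2,5,8], [2,6,7,8]

giving chain groups C_0 ≅ Z^9, C_1 ≅ Z^21, C_2 ≅ Z^16, C_3 ≅ Z^2.

The boundary map ∂_1: C_1 → C_0 maps an edge to its endpoints' difference, ∂[p,q] = q − p. For instance
  ∂[3,7] = [7] − [3].
The 9×21 boundary matrix has rank 8 and Smith normal form diag(1,1,1,1,1,1,1,1).

∂_2: C_2 → C_1 acts by ∂[p,q,r] = [q,r] − [p,r] + [p,q]. For instance
  ∂[1,2,3] = [2,3] − [1,3] + [1,2],
  ∂[2,3,7] = [3,7] − [2,7] + [2,3].
The 21×16 boundary matrix has rank 13 and Smith normal form diag(1,1,1,1,1,1,1,1,1,1,1,1,1).

The boundary map ∂_3: C_3 → C_2 sends each 3-simplex σ to the alternating sum Σ_i (−1)^i (σ with its i-th vertex removed). For instance
  ∂[2,6,7,8] = [6,7,8] − [2,7,8] + [2,6,8] − [2,6,7],
  ∂[1,2,5,8] = [2,5,8] − [1,5,8] + [1,2,8] − [1,2,5].
As a 16×2 matrix over Z this has rank 2, with invariant factors (1,1).

From H_k ≅ ker(∂_k) / im(∂_{k+1}) we obtain:

  H_0: rank C_0 − rank ∂_1 = 9 − 8 = 1, and the invariant factors of ∂_1 are all 1, so H_0 ≅ Z.
  H_1: rank ker ∂_1 − rank ∂_2 = (21 − 8) − 13 = 0, and the invariant factors of ∂_2 are all 1, so H_1 ≅ 0.
  H_2: rank ker ∂_2 − rank ∂_3 = (16 − 13) − 2 = 1, and the invariant factors of ∂_3 are all 1, so H_2 ≅ Z.
  H_3: rank ker ∂_3 − rank ∂_4 = (2 − 2) − 0 = 0, and there is no ∂_4, so H_3 ≅ 0.

H_0 ≅ Z,  H_1 = 0,  H_2 ≅ Z,  H_3 = 0.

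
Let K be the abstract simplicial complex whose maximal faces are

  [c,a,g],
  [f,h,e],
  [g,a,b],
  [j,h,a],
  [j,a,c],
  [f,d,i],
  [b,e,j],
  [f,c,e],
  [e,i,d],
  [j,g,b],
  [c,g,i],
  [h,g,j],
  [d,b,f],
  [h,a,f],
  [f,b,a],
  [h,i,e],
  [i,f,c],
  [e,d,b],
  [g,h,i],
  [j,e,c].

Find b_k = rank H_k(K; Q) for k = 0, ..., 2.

b_0 = 1, b_1 = 1, b_2 = 0.

K has 10 vertices, 30 edges, 20 triangles.
rank ∂_0 = 0, rank ∂_1 = 9 ⇒ b_0 = 10 − 0 − 9 = 1; all invariant factors of ∂_1 are 1 so no torsion. So H_0 ≅ Z.
rank ∂_1 = 9, rank ∂_2 = 20 ⇒ b_1 = 30 − 9 − 20 = 1; ∂_2 has invariant factor(s) [2] giving torsion. So H_1 ≅ Z ⊕ Z/2Z.
rank ∂_2 = 20, rank ∂_3 = 0 ⇒ b_2 = 20 − 20 − 0 = 0. So H_2 ≅ 0.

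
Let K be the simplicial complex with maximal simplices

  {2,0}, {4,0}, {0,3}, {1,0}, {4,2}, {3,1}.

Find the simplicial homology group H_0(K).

H_0 ≅ Z.

Take the total order 0 < 1 < 2 < 3 < 4 on the vertex set. Then K (dimension 1) consists of the simplices:

  0-simplices (5): [0], [1], [2], [3], [4]
  1-simplices (6): [0,1], [0,2], [0,3], [0,4], [1,3], [2,4]

so the chain groups are C_0 ≅ Z^5, C_1 ≅ Z^6.

The boundary map ∂_1: C_1 → C_0 maps an edge to its endpoints' difference, ∂[p,q] = q − p. For instance
  ∂[0,1] = [1] − [0].
The resulting 5×6 matrix has rank 4, and its Smith normal form has invariant factors (1,1,1,1).

From H_k ≅ ker(∂_k) / im(∂_{k+1}) we obtain:

  H_0: rank C_0 − rank ∂_1 = 5 − 4 = 1, and the invariant factors of ∂_1 are all 1, so H_0 = Z.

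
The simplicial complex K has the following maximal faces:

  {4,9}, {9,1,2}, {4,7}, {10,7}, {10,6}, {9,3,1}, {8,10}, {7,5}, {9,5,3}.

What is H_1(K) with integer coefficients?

H_1 = Z.

Take the total order 1 < 2 < 3 < 4 < 5 < 6 < 7 < 8 < 9 < 10 on the vertex set. Then K (dimension 2) consists of the simplices:

  0-simplices (10): [1], [2], [3], [4], [5], [6], [7], [8], [9], [10]
  1-simplices (13): [1,2], [1,3], [1,9], [2,9], [3,5], [3,9], [4,7], [4,9], [5,7], [5,9], [6,10], [7,10], [8,10]
  2-simplices (3): [1,2,9], [1,3,9], [3,5,9]

Hence C_0 ≅ Z^10, C_1 ≅ Z^13, C_2 ≅ Z^3.

∂_1: C_1 → C_0 sends each edge [p,q] (with p < q) to q − p.
The resulting 10×13 matrix has rank 9, and its Smith normal form has invariant factors (1,1,1,1,1,1,1,1,1).

∂_2: C_2 → C_1 maps a triangle to the signed sum of its edges. For instance
  ∂[1,2,9] = [2,9] − [1,9] + [1,2],
  ∂[3,5,9] = [5,9] − [3,9] + [3,5].
As a 13×3 matrix over Z this has rank 3, with invariant factors (1,1,1).

Reading off H_k = ker ∂_k / im ∂_{k+1}:

  H_1: rank ker ∂_1 − rank ∂_2 = (13 − 9) − 3 = 1, and the invariant factors of ∂_2 are all 1, so H_1 ≅ Z.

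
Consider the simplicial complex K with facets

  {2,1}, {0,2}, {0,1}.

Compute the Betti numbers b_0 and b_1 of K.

b_0 = 1, b_1 = 1.

K has 3 vertices, 3 edges.
rank ∂_0 = 0, rank ∂_1 = 2 ⇒ b_0 = 3 − 0 − 2 = 1; all invariant factors of ∂_1 are 1 so no torsion. So H_0 = Z.
rank ∂_1 = 2, rank ∂_2 = 0 ⇒ b_1 = 3 − 2 − 0 = 1. So H_1 = Z.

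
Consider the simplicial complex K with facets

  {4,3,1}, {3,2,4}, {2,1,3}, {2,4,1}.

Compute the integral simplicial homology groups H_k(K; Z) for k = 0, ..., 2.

H_0 = Z,  H_1 = 0,  H_2 = Z.

K has 4 vertices, 6 edges, 4 triangles.
rank ∂_0 = 0, rank ∂_1 = 3 ⇒ b_0 = 4 − 0 − 3 = 1; all invariant factors of ∂_1 are 1 so no torsion. So H_0 = Z.
rank ∂_1 = 3, rank ∂_2 = 3 ⇒ b_1 = 6 − 3 − 3 = 0; all invariant factors of ∂_2 are 1 so no torsion. So H_1 = 0.
rank ∂_2 = 3, rank ∂_3 = 0 ⇒ b_2 = 4 − 3 − 0 = 1. So H_2 = Z.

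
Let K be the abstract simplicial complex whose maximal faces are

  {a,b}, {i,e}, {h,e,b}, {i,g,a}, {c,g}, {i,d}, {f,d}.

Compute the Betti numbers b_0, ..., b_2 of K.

Order the vertices as a < b < c < d < e < f < g < h < i. Listing each simplex with vertices in this order, K has dimension 2 with simplices:

  0-simplices (9): a, b, c, d, e, f, g, h, i
  1-simplices (11): ab, ag, ai, be, bh, cg, df, di, eh, ei, gi
  2-simplices (2): agi, beh

Hence C_0 ≅ Z^9, C_1 ≅ Z^11, C_2 ≅ Z^2.

Boundary ∂_1: C_1 → C_0 maps an edge to its endpoints' difference, ∂[p,q] = q − p. For instance
  ∂ei = i − e.
As a 9×11 matrix over Z this has rank 8, with invariant factors (1,1,1,1,1,1,1,1).

∂_2: C_2 → C_1 maps a triangle to the signed sum of its edges. For instance
  ∂agi = gi − ai + ag,
  ∂beh = eh − bh + be.
As a 11×2 matrix over Z this has rank 2, with invariant factors (1,1).

Computing H_k = (kernel of ∂_k) / (image of ∂_{k+1}):

  H_0: rank C_0 − rank ∂_1 = 9 − 8 = 1, and the invariant factors of ∂_1 are all 1, so H_0 ≅ Z.
  H_1: rank ker ∂_1 − rank ∂_2 = (11 − 8) − 2 = 1, and the invariant factors of ∂_2 are all 1, so H_1 ≅ Z.
  H_2: rank ker ∂_2 − rank ∂_3 = (2 − 2) − 0 = 0, and there is no ∂_3, so H_2 ≅ 0.

Hence the Betti numbers are b_0 = 1, b_1 = 1, b_2 = 0.

b_0 = 1, b_1 = 1, b_2 = 0.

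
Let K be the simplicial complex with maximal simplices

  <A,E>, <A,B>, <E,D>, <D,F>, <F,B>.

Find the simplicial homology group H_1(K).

We work with the vertex ordering A < B < D < E < F. The simplices of K, each written with vertices in increasing order, are:

  0-simplices (5): A, B, D, E, F
  1-simplices (5): AB, AE, BF, DE, DF

so the chain groups are C_0 ≅ Z^5, C_1 ≅ Z^5.

∂_1: C_1 → C_0 is given by ∂[p,q] = [q] − [p]. For instance
  ∂DF = F − D.
The resulting 5×5 matrix has rank 4, and its Smith normal form has invariant factors (1,1,1,1).

Reading off H_k = ker ∂_k / im ∂_{k+1}:

  H_1: rank ker ∂_1 − rank ∂_2 = (5 − 4) − 0 = 1, and there is no ∂_2, so H_1 ≅ Z.

H_1 = Z.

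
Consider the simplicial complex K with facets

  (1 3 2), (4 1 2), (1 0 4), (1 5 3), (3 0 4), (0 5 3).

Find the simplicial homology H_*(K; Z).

H_0 ≅ Z,  H_1 ≅ Z,  H_2 = 0.

We work with the vertex ordering 0 < 1 < 2 < 3 < 4 < 5. The simplices of K, each written with vertices in increasing order, are:

  0-simplices (6): [0], [1], [2], [3], [4], [5]
  1-simplices (12): [0,1], [0,3], [0,4], [0,5], [1,2], [1,3], [1,4], [1,5], [2,3], [2,4], [3,4], [3,5]
  2-simplices (6): [0,1,4], [0,3,4], [0,3,5], [1,2,3], [1,2,4], [1,3,5]

so the chain groups are C_0 ≅ Z^6, C_1 ≅ Z^12, C_2 ≅ Z^6.

The boundary map ∂_1: C_1 → C_0 is given by ∂[p,q] = [q] − [p].
The 6×12 boundary matrix has rank 5 and Smith normal form diag(1,1,1,1,1).

∂_2: C_2 → C_1 maps a triangle to the signed sum of its edges. For instance
  ∂[0,3,5] = [3,5] − [0,5] + [0,3],
  ∂[0,1,4] = [1,4] − [0,4] + [0,1].
The 12×6 boundary matrix has rank 6 and Smith normal form diag(1,1,1,1,1,1).

Reading off H_k = ker ∂_k / im ∂_{k+1}:

  H_0: rank C_0 − rank ∂_1 = 6 − 5 = 1, and the invariant factors of ∂_1 are all 1, so H_0 ≅ Z.
  H_1: rank ker ∂_1 − rank ∂_2 = (12 − 5) − 6 = 1, and the invariant factors of ∂_2 are all 1, so H_1 ≅ Z.
  H_2: rank ker ∂_2 − rank ∂_3 = (6 − 6) − 0 = 0, and there is no ∂_3, so H_2 ≅ 0.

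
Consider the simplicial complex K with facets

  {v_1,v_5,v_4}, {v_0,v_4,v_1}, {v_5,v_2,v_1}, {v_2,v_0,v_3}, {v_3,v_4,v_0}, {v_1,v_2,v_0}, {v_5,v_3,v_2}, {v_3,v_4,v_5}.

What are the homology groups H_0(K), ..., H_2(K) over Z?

K has 6 vertices, 12 edges, 8 triangles.
rank ∂_0 = 0, rank ∂_1 = 5 ⇒ b_0 = 6 − 0 − 5 = 1; all invariant factors of ∂_1 are 1 so no torsion. So H_0 ≅ Z.
rank ∂_1 = 5, rank ∂_2 = 7 ⇒ b_1 = 12 − 5 − 7 = 0; all invariant factors of ∂_2 are 1 so no torsion. So H_1 ≅ 0.
rank ∂_2 = 7, rank ∂_3 = 0 ⇒ b_2 = 8 − 7 − 0 = 1. So H_2 ≅ Z.

H_0 ≅ Z,  H_1 = 0,  H_2 ≅ Z.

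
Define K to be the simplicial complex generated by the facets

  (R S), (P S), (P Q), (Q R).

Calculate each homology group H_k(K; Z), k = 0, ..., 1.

H_0 = Z,  H_1 = Z.

We work with the vertex ordering P < Q < R < S. The simplices of K, each written with vertices in increasing order, are:

  0-simplices (4): P, Q, R, S
  1-simplices (4): PQ, PS, QR, RS

giving chain groups C_0 ≅ Z^4, C_1 ≅ Z^4.

Boundary ∂_1: C_1 → C_0 is given by ∂[p,q] = [q] − [p].
As a 4×4 matrix over Z this has rank 3, with invariant factors (1,1,1).

Computing H_k = (kernel of ∂_k) / (image of ∂_{k+1}):

  H_0: rank C_0 − rank ∂_1 = 4 − 3 = 1, and the invariant factors of ∂_1 are all 1, so H_0 = Z.
  H_1: rank ker ∂_1 − rank ∂_2 = (4 − 3) − 0 = 1, and there is no ∂_2, so H_1 = Z.

As a check, the Euler characteristic is 4 − 4 = 0, which agrees with 1 − 1 = 0.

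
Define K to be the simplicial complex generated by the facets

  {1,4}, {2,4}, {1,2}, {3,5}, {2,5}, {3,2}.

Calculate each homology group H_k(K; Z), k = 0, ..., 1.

Fix the vertex order 1 < 2 < 3 < 4 < 5 and write every simplex with vertices in increasing order. Then dim K = 1 and the simplices of K are:

  0-simplices (5): [1], [2], [3], [4], [5]
  1-simplices (6): [1,2], [1,4], [2,3], [2,4], [2,5], [3,5]

giving chain groups C_0 ≅ Z^5, C_1 ≅ Z^6.

Boundary ∂_1: C_1 → C_0 is given by ∂[p,q] = [q] − [p].
This gives a 5×6 integer matrix of rank 4; reducing to Smith normal form yields diagonal entries (1,1,1,1).

Reading off H_k = ker ∂_k / im ∂_{k+1}:

  H_0: rank C_0 − rank ∂_1 = 5 − 4 = 1, and the invariant factors of ∂_1 are all 1, so H_0 ≅ Z.
  H_1: rank ker ∂_1 − rank ∂_2 = (6 − 4) − 0 = 2, and there is no ∂_2, so H_1 ≅ Z^2.

(K is a triangulation of a wedge of 2 circles.)

H_0 ≅ Z,  H_1 ≅ Z^2.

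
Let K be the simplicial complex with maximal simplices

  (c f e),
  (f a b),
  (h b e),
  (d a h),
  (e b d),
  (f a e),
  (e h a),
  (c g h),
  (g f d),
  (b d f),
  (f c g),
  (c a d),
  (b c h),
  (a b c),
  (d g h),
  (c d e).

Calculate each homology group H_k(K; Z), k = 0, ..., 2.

H_0 ≅ Z,  H_1 ≅ Z^2,  H_2 ≅ Z.

We work with the vertex ordering a < b < c < d < e < f < g < h. The simplices of K, each written with vertices in increasing order, are:

  0-simplices (8): a, b, c, d, e, f, g, h
  1-simplices (24): ab, ac, ad, ae, af, ah, bc, bd, be, bf, bh, cd, ce, cf, cg, ch, de, df, dg, dh, ef, eh, fg, gh
  2-simplices (16): abc, abf, acd, adh, aef, aeh, bch, bde, bdf, beh, cde, cef, cfg, cgh, dfg, dgh

Hence C_0 ≅ Z^8, C_1 ≅ Z^24, C_2 ≅ Z^16.

∂_1: C_1 → C_0 is given by ∂[p,q] = [q] − [p].
As a 8×24 matrix over Z this has rank 7, with invariant factors (1,1,1,1,1,1,1).

∂_2: C_2 → C_1 maps a triangle to the signed sum of its edges. For instance
  ∂bde = de − be + bd,
  ∂aef = ef − af + ae.
This gives a 24×16 integer matrix of rank 15; reducing to Smith normal form yields diagonal entries (1,1,1,1,1,1,1,1,1,1,1,1,1,1,1).

From H_k ≅ ker(∂_k) / im(∂_{k+1}) we obtain:

  H_0: rank C_0 − rank ∂_1 = 8 − 7 = 1, and the invariant factors of ∂_1 are all 1, so H_0 ≅ Z.
  H_1: rank ker ∂_1 − rank ∂_2 = (24 − 7) − 15 = 2, and the invariant factors of ∂_2 are all 1, so H_1 ≅ Z^2.
  H_2: rank ker ∂_2 − rank ∂_3 = (16 − 15) − 0 = 1, and there is no ∂_3, so H_2 ≅ Z.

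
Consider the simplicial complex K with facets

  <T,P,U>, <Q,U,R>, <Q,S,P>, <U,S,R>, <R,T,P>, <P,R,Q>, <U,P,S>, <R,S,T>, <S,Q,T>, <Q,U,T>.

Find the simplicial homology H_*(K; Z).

K has 6 vertices, 15 edges, 10 triangles.
rank ∂_0 = 0, rank ∂_1 = 5 ⇒ b_0 = 6 − 0 − 5 = 1; all invariant factors of ∂_1 are 1 so no torsion. So H_0 ≅ Z.
rank ∂_1 = 5, rank ∂_2 = 10 ⇒ b_1 = 15 − 5 − 10 = 0; ∂_2 has invariant factor(s) [2] giving torsion. So H_1 ≅ Z/2.
rank ∂_2 = 10, rank ∂_3 = 0 ⇒ b_2 = 10 − 10 − 0 = 0. So H_2 ≅ 0.

H_0 = Z,  H_1 = Z/2,  H_2 = 0.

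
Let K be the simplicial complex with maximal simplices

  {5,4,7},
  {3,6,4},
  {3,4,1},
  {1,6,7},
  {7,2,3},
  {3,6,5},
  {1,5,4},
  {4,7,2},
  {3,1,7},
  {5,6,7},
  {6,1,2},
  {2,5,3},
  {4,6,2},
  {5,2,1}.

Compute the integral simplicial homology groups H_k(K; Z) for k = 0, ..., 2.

Fix the vertex order 1 < 2 < 3 < 4 < 5 < 6 < 7 and write every simplex with vertices in increasing order. Then dim K = 2 and the simplices of K are:

  0-simplices (7): [1], [2], [3], [4], [5], [6], [7]
  1-simplices (21): [1,2], [1,3], [1,4], [1,5], [1,6], [1,7], [2,3], [2,4], [2,5], [2,6], [2,7], [3,4], [3,5], [3,6], [3,7], [4,5], [4,6], [4,7], [5,6], [5,7], [6,7]
  2-simplices (14): [1,2,5], [1,2,6], [1,3,4], [1,3,7], [1,4,5], [1,6,7], [2,3,5], [2,3,7], [2,4,6], [2,4,7], [3,4,6], [3,5,6], [4,5,7], [5,6,7]

so the chain groups are C_0 ≅ Z^7, C_1 ≅ Z^21, C_2 ≅ Z^14.

Boundary ∂_1: C_1 → C_0 maps an edge to its endpoints' difference, ∂[p,q] = q − p. For instance
  ∂[3,5] = [5] − [3].
As a 7×21 matrix over Z this has rank 6, with invariant factors (1,1,1,1,1,1).

Boundary ∂_2: C_2 → C_1 sends each 2-simplex [p,q,r] to [q,r] − [p,r] + [p,q]. For instance
  ∂[1,2,5] = [2,5] − [1,5] + [1,2],
  ∂[4,5,7] = [5,7] − [4,7] + [4,5].
This gives a 21×14 integer matrix of rank 13; reducing to Smith normal form yields diagonal entries (1,1,1,1,1,1,1,1,1,1,1,1,1).

Reading off H_k = ker ∂_k / im ∂_{k+1}:

  H_0: rank C_0 − rank ∂_1 = 7 − 6 = 1, and the invariant factors of ∂_1 are all 1, so H_0 = Z.
  H_1: rank ker ∂_1 − rank ∂_2 = (21 − 6) − 13 = 2, and the invariant factors of ∂_2 are all 1, so H_1 = Z^2.
  H_2: rank ker ∂_2 − rank ∂_3 = (14 − 13) − 0 = 1, and there is no ∂_3, so H_2 = Z.

H_0 = Z,  H_1 = Z^2,  H_2 = Z.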